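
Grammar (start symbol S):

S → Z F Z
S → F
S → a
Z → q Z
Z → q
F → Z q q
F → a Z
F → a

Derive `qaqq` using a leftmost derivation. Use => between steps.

S=>ZFZ=>qFZ=>qaZZ=>qaqZ=>qaqq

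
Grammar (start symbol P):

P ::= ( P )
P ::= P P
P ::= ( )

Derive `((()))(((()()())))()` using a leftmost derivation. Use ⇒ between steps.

P ⇒ PP   [P ::= P P]
PP ⇒ PPP   [P ::= P P]
PPP ⇒ (P)PP   [P ::= ( P )]
(P)PP ⇒ ((P))PP   [P ::= ( P )]
((P))PP ⇒ ((()))PP   [P ::= ( )]
((()))PP ⇒ ((()))(P)P   [P ::= ( P )]
((()))(P)P ⇒ ((()))((P))P   [P ::= ( P )]
((()))((P))P ⇒ ((()))(((P)))P   [P ::= ( P )]
((()))(((P)))P ⇒ ((()))(((PP)))P   [P ::= P P]
((()))(((PP)))P ⇒ ((()))(((()P)))P   [P ::= ( )]
((()))(((()P)))P ⇒ ((()))(((()PP)))P   [P ::= P P]
((()))(((()PP)))P ⇒ ((()))(((()()P)))P   [P ::= ( )]
((()))(((()()P)))P ⇒ ((()))(((()()())))P   [P ::= ( )]
((()))(((()()())))P ⇒ ((()))(((()()())))()   [P ::= ( )]

P ⇒ PP ⇒ PPP ⇒ (P)PP ⇒ ((P))PP ⇒ ((()))PP ⇒ ((()))(P)P ⇒ ((()))((P))P ⇒ ((()))(((P)))P ⇒ ((()))(((PP)))P ⇒ ((()))(((()P)))P ⇒ ((()))(((()PP)))P ⇒ ((()))(((()()P)))P ⇒ ((()))(((()()())))P ⇒ ((()))(((()()())))()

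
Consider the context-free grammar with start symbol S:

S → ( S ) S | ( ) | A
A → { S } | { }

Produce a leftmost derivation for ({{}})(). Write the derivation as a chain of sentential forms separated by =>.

S=>(S)S=>(A)S=>({S})S=>({A})S=>({{}})S=>({{}})()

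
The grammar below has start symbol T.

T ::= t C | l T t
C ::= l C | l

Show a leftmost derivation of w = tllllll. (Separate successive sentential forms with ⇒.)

T ⇒ tC ⇒ tlC ⇒ tllC ⇒ tlllC ⇒ tllllC ⇒ tlllllC ⇒ tllllll

T ⇒ tC   [T ::= t C]
tC ⇒ tlC   [C ::= l C]
tlC ⇒ tllC   [C ::= l C]
tllC ⇒ tlllC   [C ::= l C]
tlllC ⇒ tllllC   [C ::= l C]
tllllC ⇒ tlllllC   [C ::= l C]
tlllllC ⇒ tllllll   [C ::= l]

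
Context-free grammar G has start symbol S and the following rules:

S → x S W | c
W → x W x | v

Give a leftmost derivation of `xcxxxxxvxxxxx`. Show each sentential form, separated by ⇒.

S⇒xSW⇒xcW⇒xcxWx⇒xcxxWxx⇒xcxxxWxxx⇒xcxxxxWxxxx⇒xcxxxxxWxxxxx⇒xcxxxxxvxxxxx

S ⇒ xSW   [S → x S W]
xSW ⇒ xcW   [S → c]
xcW ⇒ xcxWx   [W → x W x]
xcxWx ⇒ xcxxWxx   [W → x W x]
xcxxWxx ⇒ xcxxxWxxx   [W → x W x]
xcxxxWxxx ⇒ xcxxxxWxxxx   [W → x W x]
xcxxxxWxxxx ⇒ xcxxxxxWxxxxx   [W → x W x]
xcxxxxxWxxxxx ⇒ xcxxxxxvxxxxx   [W → v]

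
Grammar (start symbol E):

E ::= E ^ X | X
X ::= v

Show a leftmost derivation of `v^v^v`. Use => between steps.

E=>E^X=>E^X^X=>X^X^X=>v^X^X=>v^v^X=>v^v^v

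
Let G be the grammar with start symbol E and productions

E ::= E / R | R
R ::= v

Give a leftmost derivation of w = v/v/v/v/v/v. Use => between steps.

E => E/R   [E ::= E / R]
E/R => E/R/R   [E ::= E / R]
E/R/R => E/R/R/R   [E ::= E / R]
E/R/R/R => E/R/R/R/R   [E ::= E / R]
E/R/R/R/R => E/R/R/R/R/R   [E ::= E / R]
E/R/R/R/R/R => R/R/R/R/R/R   [E ::= R]
R/R/R/R/R/R => v/R/R/R/R/R   [R ::= v]
v/R/R/R/R/R => v/v/R/R/R/R   [R ::= v]
v/v/R/R/R/R => v/v/v/R/R/R   [R ::= v]
v/v/v/R/R/R => v/v/v/v/R/R   [R ::= v]
v/v/v/v/R/R => v/v/v/v/v/R   [R ::= v]
v/v/v/v/v/R => v/v/v/v/v/v   [R ::= v]

E => E/R => E/R/R => E/R/R/R => E/R/R/R/R => E/R/R/R/R/R => R/R/R/R/R/R => v/R/R/R/R/R => v/v/R/R/R/R => v/v/v/R/R/R => v/v/v/v/R/R => v/v/v/v/v/R => v/v/v/v/v/v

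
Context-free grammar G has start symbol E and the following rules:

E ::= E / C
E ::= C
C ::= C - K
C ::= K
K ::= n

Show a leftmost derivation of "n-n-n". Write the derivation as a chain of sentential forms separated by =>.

E => C   [E ::= C]
C => C-K   [C ::= C - K]
C-K => C-K-K   [C ::= C - K]
C-K-K => K-K-K   [C ::= K]
K-K-K => n-K-K   [K ::= n]
n-K-K => n-n-K   [K ::= n]
n-n-K => n-n-n   [K ::= n]

E => C => C-K => C-K-K => K-K-K => n-K-K => n-n-K => n-n-n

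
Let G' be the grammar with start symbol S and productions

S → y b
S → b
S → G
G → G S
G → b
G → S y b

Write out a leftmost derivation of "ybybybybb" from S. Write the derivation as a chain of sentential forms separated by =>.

S => G   [S → G]
G => GS   [G → G S]
GS => GSS   [G → G S]
GSS => GSSS   [G → G S]
GSSS => SybSSS   [G → S y b]
SybSSS => ybybSSS   [S → y b]
ybybSSS => ybybybSS   [S → y b]
ybybybSS => ybybybybS   [S → y b]
ybybybybS => ybybybybb   [S → b]

S => G => GS => GSS => GSSS => SybSSS => ybybSSS => ybybybSS => ybybybybS => ybybybybb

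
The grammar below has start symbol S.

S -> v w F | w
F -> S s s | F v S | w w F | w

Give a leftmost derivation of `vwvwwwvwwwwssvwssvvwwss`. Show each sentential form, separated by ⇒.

S ⇒ vwF ⇒ vwSss ⇒ vwvwFss ⇒ vwvwFvSss ⇒ vwvwwwFvSss ⇒ vwvwwwSssvSss ⇒ vwvwwwvwFssvSss ⇒ vwvwwwvwFvSssvSss ⇒ vwvwwwvwwwFvSssvSss ⇒ vwvwwwvwwwSssvSssvSss ⇒ vwvwwwvwwwwssvSssvSss ⇒ vwvwwwvwwwwssvwssvSss ⇒ vwvwwwvwwwwssvwssvvwFss ⇒ vwvwwwvwwwwssvwssvvwwss

S ⇒ vwF   [S -> v w F]
vwF ⇒ vwSss   [F -> S s s]
vwSss ⇒ vwvwFss   [S -> v w F]
vwvwFss ⇒ vwvwFvSss   [F -> F v S]
vwvwFvSss ⇒ vwvwwwFvSss   [F -> w w F]
vwvwwwFvSss ⇒ vwvwwwSssvSss   [F -> S s s]
vwvwwwSssvSss ⇒ vwvwwwvwFssvSss   [S -> v w F]
vwvwwwvwFssvSss ⇒ vwvwwwvwFvSssvSss   [F -> F v S]
vwvwwwvwFvSssvSss ⇒ vwvwwwvwwwFvSssvSss   [F -> w w F]
vwvwwwvwwwFvSssvSss ⇒ vwvwwwvwwwSssvSssvSss   [F -> S s s]
vwvwwwvwwwSssvSssvSss ⇒ vwvwwwvwwwwssvSssvSss   [S -> w]
vwvwwwvwwwwssvSssvSss ⇒ vwvwwwvwwwwssvwssvSss   [S -> w]
vwvwwwvwwwwssvwssvSss ⇒ vwvwwwvwwwwssvwssvvwFss   [S -> v w F]
vwvwwwvwwwwssvwssvvwFss ⇒ vwvwwwvwwwwssvwssvvwwss   [F -> w]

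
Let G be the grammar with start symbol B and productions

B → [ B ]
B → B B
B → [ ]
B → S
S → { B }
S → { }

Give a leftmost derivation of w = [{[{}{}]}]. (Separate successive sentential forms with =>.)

B => [B] => [S] => [{B}] => [{[B]}] => [{[BB]}] => [{[SB]}] => [{[{}B]}] => [{[{}S]}] => [{[{}{}]}]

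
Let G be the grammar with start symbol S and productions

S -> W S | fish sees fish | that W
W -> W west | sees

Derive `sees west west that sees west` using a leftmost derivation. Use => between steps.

S => W S => W west S => W west west S => sees west west S => sees west west that W => sees west west that W west => sees west west that sees west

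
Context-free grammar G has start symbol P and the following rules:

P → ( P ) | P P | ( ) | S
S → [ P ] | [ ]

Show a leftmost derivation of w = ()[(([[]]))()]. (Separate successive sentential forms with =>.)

P => PP   [P → P P]
PP => ()P   [P → ( )]
()P => ()S   [P → S]
()S => ()[P]   [S → [ P ]]
()[P] => ()[PP]   [P → P P]
()[PP] => ()[(P)P]   [P → ( P )]
()[(P)P] => ()[((P))P]   [P → ( P )]
()[((P))P] => ()[((S))P]   [P → S]
()[((S))P] => ()[(([P]))P]   [S → [ P ]]
()[(([P]))P] => ()[(([S]))P]   [P → S]
()[(([S]))P] => ()[(([[]]))P]   [S → [ ]]
()[(([[]]))P] => ()[(([[]]))()]   [P → ( )]

P => PP => ()P => ()S => ()[P] => ()[PP] => ()[(P)P] => ()[((P))P] => ()[((S))P] => ()[(([P]))P] => ()[(([S]))P] => ()[(([[]]))P] => ()[(([[]]))()]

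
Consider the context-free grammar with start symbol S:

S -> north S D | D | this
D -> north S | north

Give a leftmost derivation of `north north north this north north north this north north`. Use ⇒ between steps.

S ⇒ D   [S -> D]
D ⇒ north S   [D -> north S]
north S ⇒ north north S D   [S -> north S D]
north north S D ⇒ north north D D   [S -> D]
north north D D ⇒ north north north S D   [D -> north S]
north north north S D ⇒ north north north this D   [S -> this]
north north north this D ⇒ north north north this north S   [D -> north S]
north north north this north S ⇒ north north north this north north S D   [S -> north S D]
north north north this north north S D ⇒ north north north this north north north S D D   [S -> north S D]
north north north this north north north S D D ⇒ north north north this north north north this D D   [S -> this]
north north north this north north north this D D ⇒ north north north this north north north this north D   [D -> north]
north north north this north north north this north D ⇒ north north north this north north north this north north   [D -> north]

S ⇒ D ⇒ north S ⇒ north north S D ⇒ north north D D ⇒ north north north S D ⇒ north north north this D ⇒ north north north this north S ⇒ north north north this north north S D ⇒ north north north this north north north S D D ⇒ north north north this north north north this D D ⇒ north north north this north north north this north D ⇒ north north north this north north north this north north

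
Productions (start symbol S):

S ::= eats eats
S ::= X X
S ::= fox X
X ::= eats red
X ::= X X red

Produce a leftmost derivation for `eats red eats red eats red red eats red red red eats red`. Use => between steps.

S => X X => X X red X => eats red X red X => eats red X X red red X => eats red X X red X red red X => eats red eats red X red X red red X => eats red eats red eats red red X red red X => eats red eats red eats red red eats red red red X => eats red eats red eats red red eats red red red eats red

S => X X   [S ::= X X]
X X => X X red X   [X ::= X X red]
X X red X => eats red X red X   [X ::= eats red]
eats red X red X => eats red X X red red X   [X ::= X X red]
eats red X X red red X => eats red X X red X red red X   [X ::= X X red]
eats red X X red X red red X => eats red eats red X red X red red X   [X ::= eats red]
eats red eats red X red X red red X => eats red eats red eats red red X red red X   [X ::= eats red]
eats red eats red eats red red X red red X => eats red eats red eats red red eats red red red X   [X ::= eats red]
eats red eats red eats red red eats red red red X => eats red eats red eats red red eats red red red eats red   [X ::= eats red]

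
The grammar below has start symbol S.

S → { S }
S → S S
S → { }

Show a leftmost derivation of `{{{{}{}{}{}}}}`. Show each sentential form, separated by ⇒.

S ⇒ {S} ⇒ {{S}} ⇒ {{{S}}} ⇒ {{{SS}}} ⇒ {{{SSS}}} ⇒ {{{SSSS}}} ⇒ {{{{}SSS}}} ⇒ {{{{}{}SS}}} ⇒ {{{{}{}{}S}}} ⇒ {{{{}{}{}{}}}}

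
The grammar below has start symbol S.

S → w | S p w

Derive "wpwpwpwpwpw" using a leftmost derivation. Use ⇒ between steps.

S ⇒ Spw ⇒ Spwpw ⇒ Spwpwpw ⇒ Spwpwpwpw ⇒ Spwpwpwpwpw ⇒ wpwpwpwpwpw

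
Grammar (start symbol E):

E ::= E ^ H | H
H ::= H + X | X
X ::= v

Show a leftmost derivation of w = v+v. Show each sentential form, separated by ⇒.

E ⇒ H   [E ::= H]
H ⇒ H+X   [H ::= H + X]
H+X ⇒ X+X   [H ::= X]
X+X ⇒ v+X   [X ::= v]
v+X ⇒ v+v   [X ::= v]

E⇒H⇒H+X⇒X+X⇒v+X⇒v+v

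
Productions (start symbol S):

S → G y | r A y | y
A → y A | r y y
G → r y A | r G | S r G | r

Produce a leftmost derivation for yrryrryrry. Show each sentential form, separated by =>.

S => Gy   [S → G y]
Gy => SrGy   [G → S r G]
SrGy => yrGy   [S → y]
yrGy => yrSrGy   [G → S r G]
yrSrGy => yrGyrGy   [S → G y]
yrGyrGy => yrSrGyrGy   [G → S r G]
yrSrGyrGy => yrGyrGyrGy   [S → G y]
yrGyrGyrGy => yrryrGyrGy   [G → r]
yrryrGyrGy => yrryrryrGy   [G → r]
yrryrryrGy => yrryrryrry   [G → r]

S => Gy => SrGy => yrGy => yrSrGy => yrGyrGy => yrSrGyrGy => yrGyrGyrGy => yrryrGyrGy => yrryrryrGy => yrryrryrry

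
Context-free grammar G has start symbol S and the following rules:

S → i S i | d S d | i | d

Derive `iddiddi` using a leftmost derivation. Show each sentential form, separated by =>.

S => iSi   [S → i S i]
iSi => idSdi   [S → d S d]
idSdi => iddSddi   [S → d S d]
iddSddi => iddiddi   [S → i]

S => iSi => idSdi => iddSddi => iddiddi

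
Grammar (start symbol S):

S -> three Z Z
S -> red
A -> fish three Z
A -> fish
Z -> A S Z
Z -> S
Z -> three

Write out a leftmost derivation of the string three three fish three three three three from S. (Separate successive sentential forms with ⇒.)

S ⇒ three Z Z ⇒ three three Z ⇒ three three A S Z ⇒ three three fish S Z ⇒ three three fish three Z Z Z ⇒ three three fish three three Z Z ⇒ three three fish three three three Z ⇒ three three fish three three three three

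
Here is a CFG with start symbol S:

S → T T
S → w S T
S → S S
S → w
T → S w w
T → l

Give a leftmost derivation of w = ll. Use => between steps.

S => TT => lT => ll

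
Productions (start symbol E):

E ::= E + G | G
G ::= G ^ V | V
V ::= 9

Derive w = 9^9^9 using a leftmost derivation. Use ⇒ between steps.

E ⇒ G ⇒ G^V ⇒ G^V^V ⇒ V^V^V ⇒ 9^V^V ⇒ 9^9^V ⇒ 9^9^9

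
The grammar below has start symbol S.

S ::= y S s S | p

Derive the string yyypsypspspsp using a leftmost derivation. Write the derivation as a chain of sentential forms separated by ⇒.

S ⇒ ySsS   [S ::= y S s S]
ySsS ⇒ yySsSsS   [S ::= y S s S]
yySsSsS ⇒ yyySsSsSsS   [S ::= y S s S]
yyySsSsSsS ⇒ yyypsSsSsS   [S ::= p]
yyypsSsSsS ⇒ yyypsySsSsSsS   [S ::= y S s S]
yyypsySsSsSsS ⇒ yyypsypsSsSsS   [S ::= p]
yyypsypsSsSsS ⇒ yyypsypspsSsS   [S ::= p]
yyypsypspsSsS ⇒ yyypsypspspsS   [S ::= p]
yyypsypspspsS ⇒ yyypsypspspsp   [S ::= p]

S ⇒ ySsS ⇒ yySsSsS ⇒ yyySsSsSsS ⇒ yyypsSsSsS ⇒ yyypsySsSsSsS ⇒ yyypsypsSsSsS ⇒ yyypsypspsSsS ⇒ yyypsypspspsS ⇒ yyypsypspspsp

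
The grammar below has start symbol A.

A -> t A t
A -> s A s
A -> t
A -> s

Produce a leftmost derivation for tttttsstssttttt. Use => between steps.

A => tAt => ttAtt => tttAttt => ttttAtttt => tttttAttttt => tttttsAsttttt => tttttssAssttttt => tttttsstssttttt

A => tAt   [A -> t A t]
tAt => ttAtt   [A -> t A t]
ttAtt => tttAttt   [A -> t A t]
tttAttt => ttttAtttt   [A -> t A t]
ttttAtttt => tttttAttttt   [A -> t A t]
tttttAttttt => tttttsAsttttt   [A -> s A s]
tttttsAsttttt => tttttssAssttttt   [A -> s A s]
tttttssAssttttt => tttttsstssttttt   [A -> t]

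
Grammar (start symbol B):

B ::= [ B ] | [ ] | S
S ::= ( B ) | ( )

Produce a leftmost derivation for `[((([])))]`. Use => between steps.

B => [B]   [B ::= [ B ]]
[B] => [S]   [B ::= S]
[S] => [(B)]   [S ::= ( B )]
[(B)] => [(S)]   [B ::= S]
[(S)] => [((B))]   [S ::= ( B )]
[((B))] => [((S))]   [B ::= S]
[((S))] => [(((B)))]   [S ::= ( B )]
[(((B)))] => [((([])))]   [B ::= [ ]]

B => [B] => [S] => [(B)] => [(S)] => [((B))] => [((S))] => [(((B)))] => [((([])))]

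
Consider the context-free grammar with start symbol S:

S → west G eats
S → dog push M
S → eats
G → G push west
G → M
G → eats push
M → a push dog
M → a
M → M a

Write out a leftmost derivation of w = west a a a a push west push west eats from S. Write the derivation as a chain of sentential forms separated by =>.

S => west G eats => west G push west eats => west G push west push west eats => west M push west push west eats => west M a push west push west eats => west M a a push west push west eats => west M a a a push west push west eats => west a a a a push west push west eats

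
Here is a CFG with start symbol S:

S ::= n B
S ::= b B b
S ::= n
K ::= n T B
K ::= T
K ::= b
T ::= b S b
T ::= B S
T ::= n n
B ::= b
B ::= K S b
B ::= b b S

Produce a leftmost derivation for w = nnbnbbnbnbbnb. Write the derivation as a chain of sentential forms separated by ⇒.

S ⇒ nB ⇒ nKSb ⇒ nnTBSb ⇒ nnbSbBSb ⇒ nnbnbBSb ⇒ nnbnbKSbSb ⇒ nnbnbbSbSb ⇒ nnbnbbnBbSb ⇒ nnbnbbnKSbbSb ⇒ nnbnbbnbSbbSb ⇒ nnbnbbnbnbbSb ⇒ nnbnbbnbnbbnb

S ⇒ nB   [S ::= n B]
nB ⇒ nKSb   [B ::= K S b]
nKSb ⇒ nnTBSb   [K ::= n T B]
nnTBSb ⇒ nnbSbBSb   [T ::= b S b]
nnbSbBSb ⇒ nnbnbBSb   [S ::= n]
nnbnbBSb ⇒ nnbnbKSbSb   [B ::= K S b]
nnbnbKSbSb ⇒ nnbnbbSbSb   [K ::= b]
nnbnbbSbSb ⇒ nnbnbbnBbSb   [S ::= n B]
nnbnbbnBbSb ⇒ nnbnbbnKSbbSb   [B ::= K S b]
nnbnbbnKSbbSb ⇒ nnbnbbnbSbbSb   [K ::= b]
nnbnbbnbSbbSb ⇒ nnbnbbnbnbbSb   [S ::= n]
nnbnbbnbnbbSb ⇒ nnbnbbnbnbbnb   [S ::= n]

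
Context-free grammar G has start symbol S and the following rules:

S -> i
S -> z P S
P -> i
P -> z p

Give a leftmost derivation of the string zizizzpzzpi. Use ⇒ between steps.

S⇒zPS⇒ziS⇒zizPS⇒ziziS⇒zizizPS⇒zizizzpS⇒zizizzpzPS⇒zizizzpzzpS⇒zizizzpzzpi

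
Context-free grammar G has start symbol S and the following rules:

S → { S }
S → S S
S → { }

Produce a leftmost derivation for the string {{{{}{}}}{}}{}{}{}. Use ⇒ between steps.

S ⇒ SS ⇒ SSS ⇒ SSSS ⇒ {S}SSS ⇒ {SS}SSS ⇒ {{S}S}SSS ⇒ {{{S}}S}SSS ⇒ {{{SS}}S}SSS ⇒ {{{{}S}}S}SSS ⇒ {{{{}{}}}S}SSS ⇒ {{{{}{}}}{}}SSS ⇒ {{{{}{}}}{}}{}SS ⇒ {{{{}{}}}{}}{}{}S ⇒ {{{{}{}}}{}}{}{}{}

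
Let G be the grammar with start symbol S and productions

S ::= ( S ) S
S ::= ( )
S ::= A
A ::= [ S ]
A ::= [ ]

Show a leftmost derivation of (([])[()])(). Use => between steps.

S=>(S)S=>((S)S)S=>((A)S)S=>(([])S)S=>(([])A)S=>(([])[S])S=>(([])[()])S=>(([])[()])()

S => (S)S   [S ::= ( S ) S]
(S)S => ((S)S)S   [S ::= ( S ) S]
((S)S)S => ((A)S)S   [S ::= A]
((A)S)S => (([])S)S   [A ::= [ ]]
(([])S)S => (([])A)S   [S ::= A]
(([])A)S => (([])[S])S   [A ::= [ S ]]
(([])[S])S => (([])[()])S   [S ::= ( )]
(([])[()])S => (([])[()])()   [S ::= ( )]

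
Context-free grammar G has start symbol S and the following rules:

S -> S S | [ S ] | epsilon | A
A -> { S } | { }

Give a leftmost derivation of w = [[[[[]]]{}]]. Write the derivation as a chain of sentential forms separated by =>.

S => [S] => [[S]] => [[SS]] => [[[S]S]] => [[[SS]S]] => [[[[S]S]S]] => [[[[[S]]S]S]] => [[[[[]]S]S]] => [[[[[]]]S]] => [[[[[]]]A]] => [[[[[]]]{}]]

S => [S]   [S -> [ S ]]
[S] => [[S]]   [S -> [ S ]]
[[S]] => [[SS]]   [S -> S S]
[[SS]] => [[[S]S]]   [S -> [ S ]]
[[[S]S]] => [[[SS]S]]   [S -> S S]
[[[SS]S]] => [[[[S]S]S]]   [S -> [ S ]]
[[[[S]S]S]] => [[[[[S]]S]S]]   [S -> [ S ]]
[[[[[S]]S]S]] => [[[[[]]S]S]]   [S -> epsilon]
[[[[[]]S]S]] => [[[[[]]]S]]   [S -> epsilon]
[[[[[]]]S]] => [[[[[]]]A]]   [S -> A]
[[[[[]]]A]] => [[[[[]]]{}]]   [A -> { }]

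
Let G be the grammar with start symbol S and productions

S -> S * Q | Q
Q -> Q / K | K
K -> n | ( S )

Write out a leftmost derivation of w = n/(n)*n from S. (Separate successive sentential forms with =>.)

S => S*Q   [S -> S * Q]
S*Q => Q*Q   [S -> Q]
Q*Q => Q/K*Q   [Q -> Q / K]
Q/K*Q => K/K*Q   [Q -> K]
K/K*Q => n/K*Q   [K -> n]
n/K*Q => n/(S)*Q   [K -> ( S )]
n/(S)*Q => n/(Q)*Q   [S -> Q]
n/(Q)*Q => n/(K)*Q   [Q -> K]
n/(K)*Q => n/(n)*Q   [K -> n]
n/(n)*Q => n/(n)*K   [Q -> K]
n/(n)*K => n/(n)*n   [K -> n]

S => S*Q => Q*Q => Q/K*Q => K/K*Q => n/K*Q => n/(S)*Q => n/(Q)*Q => n/(K)*Q => n/(n)*Q => n/(n)*K => n/(n)*n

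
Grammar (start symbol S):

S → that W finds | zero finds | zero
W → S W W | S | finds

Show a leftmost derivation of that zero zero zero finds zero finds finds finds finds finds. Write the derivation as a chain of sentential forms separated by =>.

S => that W finds   [S → that W finds]
that W finds => that S W W finds   [W → S W W]
that S W W finds => that zero W W finds   [S → zero]
that zero W W finds => that zero S W W W finds   [W → S W W]
that zero S W W W finds => that zero zero W W W finds   [S → zero]
that zero zero W W W finds => that zero zero S W W finds   [W → S]
that zero zero S W W finds => that zero zero zero finds W W finds   [S → zero finds]
that zero zero zero finds W W finds => that zero zero zero finds S W W W finds   [W → S W W]
that zero zero zero finds S W W W finds => that zero zero zero finds zero finds W W W finds   [S → zero finds]
that zero zero zero finds zero finds W W W finds => that zero zero zero finds zero finds finds W W finds   [W → finds]
that zero zero zero finds zero finds finds W W finds => that zero zero zero finds zero finds finds finds W finds   [W → finds]
that zero zero zero finds zero finds finds finds W finds => that zero zero zero finds zero finds finds finds finds finds   [W → finds]

S => that W finds => that S W W finds => that zero W W finds => that zero S W W W finds => that zero zero W W W finds => that zero zero S W W finds => that zero zero zero finds W W finds => that zero zero zero finds S W W W finds => that zero zero zero finds zero finds W W W finds => that zero zero zero finds zero finds finds W W finds => that zero zero zero finds zero finds finds finds W finds => that zero zero zero finds zero finds finds finds finds finds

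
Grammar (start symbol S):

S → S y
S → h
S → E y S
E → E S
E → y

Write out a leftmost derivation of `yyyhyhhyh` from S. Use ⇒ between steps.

S⇒EyS⇒ESyS⇒ESSyS⇒ESSSyS⇒ySSSyS⇒ySySSyS⇒yEySySSyS⇒yyySySSyS⇒yyyhySSyS⇒yyyhyhSyS⇒yyyhyhhyS⇒yyyhyhhyh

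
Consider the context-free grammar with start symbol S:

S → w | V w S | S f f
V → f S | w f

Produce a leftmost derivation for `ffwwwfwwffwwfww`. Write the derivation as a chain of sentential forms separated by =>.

S => VwS => fSwS => fVwSwS => ffSwSwS => ffwwSwS => ffwwSffwS => ffwwVwSffwS => ffwwwfwSffwS => ffwwwfwwffwS => ffwwwfwwffwVwS => ffwwwfwwffwwfwS => ffwwwfwwffwwfww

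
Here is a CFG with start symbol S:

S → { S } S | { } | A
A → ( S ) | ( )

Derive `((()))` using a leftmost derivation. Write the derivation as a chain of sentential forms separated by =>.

S => A => (S) => (A) => ((S)) => ((A)) => ((()))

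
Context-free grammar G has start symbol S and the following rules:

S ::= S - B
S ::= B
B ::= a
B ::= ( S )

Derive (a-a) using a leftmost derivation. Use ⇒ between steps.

S ⇒ B ⇒ (S) ⇒ (S-B) ⇒ (B-B) ⇒ (a-B) ⇒ (a-a)

S ⇒ B   [S ::= B]
B ⇒ (S)   [B ::= ( S )]
(S) ⇒ (S-B)   [S ::= S - B]
(S-B) ⇒ (B-B)   [S ::= B]
(B-B) ⇒ (a-B)   [B ::= a]
(a-B) ⇒ (a-a)   [B ::= a]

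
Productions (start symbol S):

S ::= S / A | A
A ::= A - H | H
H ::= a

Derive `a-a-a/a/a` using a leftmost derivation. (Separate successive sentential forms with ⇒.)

S⇒S/A⇒S/A/A⇒A/A/A⇒A-H/A/A⇒A-H-H/A/A⇒H-H-H/A/A⇒a-H-H/A/A⇒a-a-H/A/A⇒a-a-a/A/A⇒a-a-a/H/A⇒a-a-a/a/A⇒a-a-a/a/H⇒a-a-a/a/a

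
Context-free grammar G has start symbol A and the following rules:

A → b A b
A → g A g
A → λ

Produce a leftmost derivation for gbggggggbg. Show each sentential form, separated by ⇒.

A ⇒ gAg ⇒ gbAbg ⇒ gbgAgbg ⇒ gbggAggbg ⇒ gbgggAgggbg ⇒ gbggggggbg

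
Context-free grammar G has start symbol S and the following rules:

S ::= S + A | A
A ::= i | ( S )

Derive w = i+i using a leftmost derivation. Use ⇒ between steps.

S ⇒ S+A ⇒ A+A ⇒ i+A ⇒ i+i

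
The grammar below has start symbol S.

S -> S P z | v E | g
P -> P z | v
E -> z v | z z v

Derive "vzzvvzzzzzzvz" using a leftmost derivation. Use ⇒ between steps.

S ⇒ SPz ⇒ SPzPz ⇒ vEPzPz ⇒ vzzvPzPz ⇒ vzzvPzzPz ⇒ vzzvPzzzPz ⇒ vzzvPzzzzPz ⇒ vzzvPzzzzzPz ⇒ vzzvPzzzzzzPz ⇒ vzzvvzzzzzzPz ⇒ vzzvvzzzzzzvz

S ⇒ SPz   [S -> S P z]
SPz ⇒ SPzPz   [S -> S P z]
SPzPz ⇒ vEPzPz   [S -> v E]
vEPzPz ⇒ vzzvPzPz   [E -> z z v]
vzzvPzPz ⇒ vzzvPzzPz   [P -> P z]
vzzvPzzPz ⇒ vzzvPzzzPz   [P -> P z]
vzzvPzzzPz ⇒ vzzvPzzzzPz   [P -> P z]
vzzvPzzzzPz ⇒ vzzvPzzzzzPz   [P -> P z]
vzzvPzzzzzPz ⇒ vzzvPzzzzzzPz   [P -> P z]
vzzvPzzzzzzPz ⇒ vzzvvzzzzzzPz   [P -> v]
vzzvvzzzzzzPz ⇒ vzzvvzzzzzzvz   [P -> v]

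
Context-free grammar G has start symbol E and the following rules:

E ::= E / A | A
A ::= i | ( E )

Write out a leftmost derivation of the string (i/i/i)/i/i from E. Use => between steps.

E=>E/A=>E/A/A=>A/A/A=>(E)/A/A=>(E/A)/A/A=>(E/A/A)/A/A=>(A/A/A)/A/A=>(i/A/A)/A/A=>(i/i/A)/A/A=>(i/i/i)/A/A=>(i/i/i)/i/A=>(i/i/i)/i/i

E => E/A   [E ::= E / A]
E/A => E/A/A   [E ::= E / A]
E/A/A => A/A/A   [E ::= A]
A/A/A => (E)/A/A   [A ::= ( E )]
(E)/A/A => (E/A)/A/A   [E ::= E / A]
(E/A)/A/A => (E/A/A)/A/A   [E ::= E / A]
(E/A/A)/A/A => (A/A/A)/A/A   [E ::= A]
(A/A/A)/A/A => (i/A/A)/A/A   [A ::= i]
(i/A/A)/A/A => (i/i/A)/A/A   [A ::= i]
(i/i/A)/A/A => (i/i/i)/A/A   [A ::= i]
(i/i/i)/A/A => (i/i/i)/i/A   [A ::= i]
(i/i/i)/i/A => (i/i/i)/i/i   [A ::= i]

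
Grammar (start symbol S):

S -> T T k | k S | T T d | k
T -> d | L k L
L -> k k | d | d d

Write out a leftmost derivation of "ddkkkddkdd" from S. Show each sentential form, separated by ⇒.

S ⇒ TTd   [S -> T T d]
TTd ⇒ LkLTd   [T -> L k L]
LkLTd ⇒ ddkLTd   [L -> d d]
ddkLTd ⇒ ddkkkTd   [L -> k k]
ddkkkTd ⇒ ddkkkLkLd   [T -> L k L]
ddkkkLkLd ⇒ ddkkkddkLd   [L -> d d]
ddkkkddkLd ⇒ ddkkkddkdd   [L -> d]

S⇒TTd⇒LkLTd⇒ddkLTd⇒ddkkkTd⇒ddkkkLkLd⇒ddkkkddkLd⇒ddkkkddkdd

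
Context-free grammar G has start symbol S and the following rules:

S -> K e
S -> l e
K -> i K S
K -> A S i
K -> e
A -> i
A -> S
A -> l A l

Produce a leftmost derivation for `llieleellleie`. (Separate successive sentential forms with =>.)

S => Ke => ASie => lAlSie => llAllSie => llSllSie => llKellSie => lliKSellSie => llieSellSie => llieleellSie => llieleellleie

S => Ke   [S -> K e]
Ke => ASie   [K -> A S i]
ASie => lAlSie   [A -> l A l]
lAlSie => llAllSie   [A -> l A l]
llAllSie => llSllSie   [A -> S]
llSllSie => llKellSie   [S -> K e]
llKellSie => lliKSellSie   [K -> i K S]
lliKSellSie => llieSellSie   [K -> e]
llieSellSie => llieleellSie   [S -> l e]
llieleellSie => llieleellleie   [S -> l e]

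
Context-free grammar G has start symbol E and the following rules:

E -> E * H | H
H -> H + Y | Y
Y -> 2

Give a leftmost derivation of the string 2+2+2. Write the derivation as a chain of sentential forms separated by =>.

E => H   [E -> H]
H => H+Y   [H -> H + Y]
H+Y => H+Y+Y   [H -> H + Y]
H+Y+Y => Y+Y+Y   [H -> Y]
Y+Y+Y => 2+Y+Y   [Y -> 2]
2+Y+Y => 2+2+Y   [Y -> 2]
2+2+Y => 2+2+2   [Y -> 2]

E => H => H+Y => H+Y+Y => Y+Y+Y => 2+Y+Y => 2+2+Y => 2+2+2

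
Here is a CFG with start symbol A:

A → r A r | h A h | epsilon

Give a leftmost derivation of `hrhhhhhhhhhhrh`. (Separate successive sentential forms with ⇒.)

A⇒hAh⇒hrArh⇒hrhAhrh⇒hrhhAhhrh⇒hrhhhAhhhrh⇒hrhhhhAhhhhrh⇒hrhhhhhAhhhhhrh⇒hrhhhhhhhhhhrh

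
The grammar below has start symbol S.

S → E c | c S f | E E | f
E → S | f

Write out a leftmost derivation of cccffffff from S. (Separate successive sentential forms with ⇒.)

S ⇒ cSf ⇒ cEEf ⇒ cSEf ⇒ ccSfEf ⇒ cccSffEf ⇒ cccEEffEf ⇒ cccfEffEf ⇒ cccffffEf ⇒ cccffffff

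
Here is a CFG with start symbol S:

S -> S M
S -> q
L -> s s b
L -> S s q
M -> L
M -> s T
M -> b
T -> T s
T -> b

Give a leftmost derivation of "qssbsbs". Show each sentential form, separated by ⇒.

S ⇒ SM   [S -> S M]
SM ⇒ SMM   [S -> S M]
SMM ⇒ qMM   [S -> q]
qMM ⇒ qLM   [M -> L]
qLM ⇒ qssbM   [L -> s s b]
qssbM ⇒ qssbsT   [M -> s T]
qssbsT ⇒ qssbsTs   [T -> T s]
qssbsTs ⇒ qssbsbs   [T -> b]

S⇒SM⇒SMM⇒qMM⇒qLM⇒qssbM⇒qssbsT⇒qssbsTs⇒qssbsbs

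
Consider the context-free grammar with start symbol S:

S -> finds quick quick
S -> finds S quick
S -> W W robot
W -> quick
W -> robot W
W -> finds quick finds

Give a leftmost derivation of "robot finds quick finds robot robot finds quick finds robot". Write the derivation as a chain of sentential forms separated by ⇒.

S ⇒ W W robot ⇒ robot W W robot ⇒ robot finds quick finds W robot ⇒ robot finds quick finds robot W robot ⇒ robot finds quick finds robot robot W robot ⇒ robot finds quick finds robot robot finds quick finds robot

S ⇒ W W robot   [S -> W W robot]
W W robot ⇒ robot W W robot   [W -> robot W]
robot W W robot ⇒ robot finds quick finds W robot   [W -> finds quick finds]
robot finds quick finds W robot ⇒ robot finds quick finds robot W robot   [W -> robot W]
robot finds quick finds robot W robot ⇒ robot finds quick finds robot robot W robot   [W -> robot W]
robot finds quick finds robot robot W robot ⇒ robot finds quick finds robot robot finds quick finds robot   [W -> finds quick finds]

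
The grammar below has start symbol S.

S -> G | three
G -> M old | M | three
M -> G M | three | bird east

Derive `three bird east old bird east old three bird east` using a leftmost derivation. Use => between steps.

S => G => M => G M => M old M => G M old M => M M old M => three M old M => three G M old M => three M old M old M => three bird east old M old M => three bird east old bird east old M => three bird east old bird east old G M => three bird east old bird east old three M => three bird east old bird east old three bird east

S => G   [S -> G]
G => M   [G -> M]
M => G M   [M -> G M]
G M => M old M   [G -> M old]
M old M => G M old M   [M -> G M]
G M old M => M M old M   [G -> M]
M M old M => three M old M   [M -> three]
three M old M => three G M old M   [M -> G M]
three G M old M => three M old M old M   [G -> M old]
three M old M old M => three bird east old M old M   [M -> bird east]
three bird east old M old M => three bird east old bird east old M   [M -> bird east]
three bird east old bird east old M => three bird east old bird east old G M   [M -> G M]
three bird east old bird east old G M => three bird east old bird east old three M   [G -> three]
three bird east old bird east old three M => three bird east old bird east old three bird east   [M -> bird east]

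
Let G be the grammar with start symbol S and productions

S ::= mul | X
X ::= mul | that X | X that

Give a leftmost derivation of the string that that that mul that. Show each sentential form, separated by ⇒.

S ⇒ X   [S ::= X]
X ⇒ X that   [X ::= X that]
X that ⇒ that X that   [X ::= that X]
that X that ⇒ that that X that   [X ::= that X]
that that X that ⇒ that that that X that   [X ::= that X]
that that that X that ⇒ that that that mul that   [X ::= mul]

S ⇒ X ⇒ X that ⇒ that X that ⇒ that that X that ⇒ that that that X that ⇒ that that that mul that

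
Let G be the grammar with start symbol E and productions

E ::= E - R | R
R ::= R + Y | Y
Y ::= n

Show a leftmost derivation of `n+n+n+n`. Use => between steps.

E => R => R+Y => R+Y+Y => R+Y+Y+Y => Y+Y+Y+Y => n+Y+Y+Y => n+n+Y+Y => n+n+n+Y => n+n+n+n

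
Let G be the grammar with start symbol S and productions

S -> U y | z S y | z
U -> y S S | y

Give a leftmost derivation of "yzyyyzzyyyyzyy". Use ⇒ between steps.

S ⇒ Uy   [S -> U y]
Uy ⇒ ySSy   [U -> y S S]
ySSy ⇒ yzSy   [S -> z]
yzSy ⇒ yzUyy   [S -> U y]
yzUyy ⇒ yzySSyy   [U -> y S S]
yzySSyy ⇒ yzyUySyy   [S -> U y]
yzyUySyy ⇒ yzyySSySyy   [U -> y S S]
yzyySSySyy ⇒ yzyyUySySyy   [S -> U y]
yzyyUySySyy ⇒ yzyyySSySySyy   [U -> y S S]
yzyyySSySySyy ⇒ yzyyyzSySySyy   [S -> z]
yzyyyzSySySyy ⇒ yzyyyzzySySyy   [S -> z]
yzyyyzzySySyy ⇒ yzyyyzzyUyySyy   [S -> U y]
yzyyyzzyUyySyy ⇒ yzyyyzzyyyySyy   [U -> y]
yzyyyzzyyyySyy ⇒ yzyyyzzyyyyzyy   [S -> z]

S ⇒ Uy ⇒ ySSy ⇒ yzSy ⇒ yzUyy ⇒ yzySSyy ⇒ yzyUySyy ⇒ yzyySSySyy ⇒ yzyyUySySyy ⇒ yzyyySSySySyy ⇒ yzyyyzSySySyy ⇒ yzyyyzzySySyy ⇒ yzyyyzzyUyySyy ⇒ yzyyyzzyyyySyy ⇒ yzyyyzzyyyyzyy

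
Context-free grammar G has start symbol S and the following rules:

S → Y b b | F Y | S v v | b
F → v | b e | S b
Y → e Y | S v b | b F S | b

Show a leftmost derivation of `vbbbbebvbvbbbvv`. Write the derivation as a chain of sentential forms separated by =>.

S => Svv   [S → S v v]
Svv => Ybbvv   [S → Y b b]
Ybbvv => Svbbbvv   [Y → S v b]
Svbbbvv => FYvbbbvv   [S → F Y]
FYvbbbvv => vYvbbbvv   [F → v]
vYvbbbvv => vSvbvbbbvv   [Y → S v b]
vSvbvbbbvv => vFYvbvbbbvv   [S → F Y]
vFYvbvbbbvv => vSbYvbvbbbvv   [F → S b]
vSbYvbvbbbvv => vbbYvbvbbbvv   [S → b]
vbbYvbvbbbvv => vbbbFSvbvbbbvv   [Y → b F S]
vbbbFSvbvbbbvv => vbbbbeSvbvbbbvv   [F → b e]
vbbbbeSvbvbbbvv => vbbbbebvbvbbbvv   [S → b]

S => Svv => Ybbvv => Svbbbvv => FYvbbbvv => vYvbbbvv => vSvbvbbbvv => vFYvbvbbbvv => vSbYvbvbbbvv => vbbYvbvbbbvv => vbbbFSvbvbbbvv => vbbbbeSvbvbbbvv => vbbbbebvbvbbbvv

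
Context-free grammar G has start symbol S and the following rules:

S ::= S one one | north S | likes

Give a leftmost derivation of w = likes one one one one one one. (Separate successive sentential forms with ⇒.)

S ⇒ S one one   [S ::= S one one]
S one one ⇒ S one one one one   [S ::= S one one]
S one one one one ⇒ S one one one one one one   [S ::= S one one]
S one one one one one one ⇒ likes one one one one one one   [S ::= likes]

S ⇒ S one one ⇒ S one one one one ⇒ S one one one one one one ⇒ likes one one one one one one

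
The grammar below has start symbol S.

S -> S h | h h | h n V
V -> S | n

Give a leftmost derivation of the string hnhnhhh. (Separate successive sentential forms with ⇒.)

S ⇒ Sh   [S -> S h]
Sh ⇒ hnVh   [S -> h n V]
hnVh ⇒ hnSh   [V -> S]
hnSh ⇒ hnhnVh   [S -> h n V]
hnhnVh ⇒ hnhnSh   [V -> S]
hnhnSh ⇒ hnhnhhh   [S -> h h]

S ⇒ Sh ⇒ hnVh ⇒ hnSh ⇒ hnhnVh ⇒ hnhnSh ⇒ hnhnhhh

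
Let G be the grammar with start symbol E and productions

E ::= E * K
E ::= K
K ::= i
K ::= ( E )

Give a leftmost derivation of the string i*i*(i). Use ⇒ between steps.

E⇒E*K⇒E*K*K⇒K*K*K⇒i*K*K⇒i*i*K⇒i*i*(E)⇒i*i*(K)⇒i*i*(i)

E ⇒ E*K   [E ::= E * K]
E*K ⇒ E*K*K   [E ::= E * K]
E*K*K ⇒ K*K*K   [E ::= K]
K*K*K ⇒ i*K*K   [K ::= i]
i*K*K ⇒ i*i*K   [K ::= i]
i*i*K ⇒ i*i*(E)   [K ::= ( E )]
i*i*(E) ⇒ i*i*(K)   [E ::= K]
i*i*(K) ⇒ i*i*(i)   [K ::= i]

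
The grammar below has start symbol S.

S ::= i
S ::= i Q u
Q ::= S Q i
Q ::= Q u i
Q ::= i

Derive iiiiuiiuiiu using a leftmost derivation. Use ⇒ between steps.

S ⇒ iQu ⇒ iSQiu ⇒ iiQiu ⇒ iiQuiiu ⇒ iiSQiuiiu ⇒ iiiQiuiiu ⇒ iiiQuiiuiiu ⇒ iiiiuiiuiiu

S ⇒ iQu   [S ::= i Q u]
iQu ⇒ iSQiu   [Q ::= S Q i]
iSQiu ⇒ iiQiu   [S ::= i]
iiQiu ⇒ iiQuiiu   [Q ::= Q u i]
iiQuiiu ⇒ iiSQiuiiu   [Q ::= S Q i]
iiSQiuiiu ⇒ iiiQiuiiu   [S ::= i]
iiiQiuiiu ⇒ iiiQuiiuiiu   [Q ::= Q u i]
iiiQuiiuiiu ⇒ iiiiuiiuiiu   [Q ::= i]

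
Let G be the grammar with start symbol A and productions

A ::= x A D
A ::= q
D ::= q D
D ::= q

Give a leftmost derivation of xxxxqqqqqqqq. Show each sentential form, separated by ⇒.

A ⇒ xAD   [A ::= x A D]
xAD ⇒ xxADD   [A ::= x A D]
xxADD ⇒ xxxADDD   [A ::= x A D]
xxxADDD ⇒ xxxxADDDD   [A ::= x A D]
xxxxADDDD ⇒ xxxxqDDDD   [A ::= q]
xxxxqDDDD ⇒ xxxxqqDDDD   [D ::= q D]
xxxxqqDDDD ⇒ xxxxqqqDDDD   [D ::= q D]
xxxxqqqDDDD ⇒ xxxxqqqqDDDD   [D ::= q D]
xxxxqqqqDDDD ⇒ xxxxqqqqqDDD   [D ::= q]
xxxxqqqqqDDD ⇒ xxxxqqqqqqDD   [D ::= q]
xxxxqqqqqqDD ⇒ xxxxqqqqqqqD   [D ::= q]
xxxxqqqqqqqD ⇒ xxxxqqqqqqqq   [D ::= q]

A ⇒ xAD ⇒ xxADD ⇒ xxxADDD ⇒ xxxxADDDD ⇒ xxxxqDDDD ⇒ xxxxqqDDDD ⇒ xxxxqqqDDDD ⇒ xxxxqqqqDDDD ⇒ xxxxqqqqqDDD ⇒ xxxxqqqqqqDD ⇒ xxxxqqqqqqqD ⇒ xxxxqqqqqqqq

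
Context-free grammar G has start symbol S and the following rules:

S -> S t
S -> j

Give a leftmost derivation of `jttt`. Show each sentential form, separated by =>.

S => St => Stt => Sttt => jttt

S => St   [S -> S t]
St => Stt   [S -> S t]
Stt => Sttt   [S -> S t]
Sttt => jttt   [S -> j]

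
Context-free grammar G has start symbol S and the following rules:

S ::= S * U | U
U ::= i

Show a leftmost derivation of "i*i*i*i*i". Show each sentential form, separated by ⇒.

S⇒S*U⇒S*U*U⇒S*U*U*U⇒S*U*U*U*U⇒U*U*U*U*U⇒i*U*U*U*U⇒i*i*U*U*U⇒i*i*i*U*U⇒i*i*i*i*U⇒i*i*i*i*i

S ⇒ S*U   [S ::= S * U]
S*U ⇒ S*U*U   [S ::= S * U]
S*U*U ⇒ S*U*U*U   [S ::= S * U]
S*U*U*U ⇒ S*U*U*U*U   [S ::= S * U]
S*U*U*U*U ⇒ U*U*U*U*U   [S ::= U]
U*U*U*U*U ⇒ i*U*U*U*U   [U ::= i]
i*U*U*U*U ⇒ i*i*U*U*U   [U ::= i]
i*i*U*U*U ⇒ i*i*i*U*U   [U ::= i]
i*i*i*U*U ⇒ i*i*i*i*U   [U ::= i]
i*i*i*i*U ⇒ i*i*i*i*i   [U ::= i]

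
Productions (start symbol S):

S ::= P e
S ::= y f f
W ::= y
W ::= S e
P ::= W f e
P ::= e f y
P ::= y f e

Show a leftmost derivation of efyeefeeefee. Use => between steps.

S => Pe => Wfee => Sefee => Peefee => Wfeeefee => Sefeeefee => Peefeeefee => efyeefeeefee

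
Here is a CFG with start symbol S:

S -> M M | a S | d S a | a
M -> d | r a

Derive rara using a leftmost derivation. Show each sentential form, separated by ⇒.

S ⇒ MM   [S -> M M]
MM ⇒ raM   [M -> r a]
raM ⇒ rara   [M -> r a]

S⇒MM⇒raM⇒rara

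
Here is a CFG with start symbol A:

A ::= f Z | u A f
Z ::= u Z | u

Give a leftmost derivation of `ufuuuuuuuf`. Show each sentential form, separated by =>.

A => uAf   [A ::= u A f]
uAf => ufZf   [A ::= f Z]
ufZf => ufuZf   [Z ::= u Z]
ufuZf => ufuuZf   [Z ::= u Z]
ufuuZf => ufuuuZf   [Z ::= u Z]
ufuuuZf => ufuuuuZf   [Z ::= u Z]
ufuuuuZf => ufuuuuuZf   [Z ::= u Z]
ufuuuuuZf => ufuuuuuuZf   [Z ::= u Z]
ufuuuuuuZf => ufuuuuuuuf   [Z ::= u]

A => uAf => ufZf => ufuZf => ufuuZf => ufuuuZf => ufuuuuZf => ufuuuuuZf => ufuuuuuuZf => ufuuuuuuuf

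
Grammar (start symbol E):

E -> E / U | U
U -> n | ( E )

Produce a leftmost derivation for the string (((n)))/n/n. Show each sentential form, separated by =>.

E => E/U => E/U/U => U/U/U => (E)/U/U => (U)/U/U => ((E))/U/U => ((U))/U/U => (((E)))/U/U => (((U)))/U/U => (((n)))/U/U => (((n)))/n/U => (((n)))/n/n

E => E/U   [E -> E / U]
E/U => E/U/U   [E -> E / U]
E/U/U => U/U/U   [E -> U]
U/U/U => (E)/U/U   [U -> ( E )]
(E)/U/U => (U)/U/U   [E -> U]
(U)/U/U => ((E))/U/U   [U -> ( E )]
((E))/U/U => ((U))/U/U   [E -> U]
((U))/U/U => (((E)))/U/U   [U -> ( E )]
(((E)))/U/U => (((U)))/U/U   [E -> U]
(((U)))/U/U => (((n)))/U/U   [U -> n]
(((n)))/U/U => (((n)))/n/U   [U -> n]
(((n)))/n/U => (((n)))/n/n   [U -> n]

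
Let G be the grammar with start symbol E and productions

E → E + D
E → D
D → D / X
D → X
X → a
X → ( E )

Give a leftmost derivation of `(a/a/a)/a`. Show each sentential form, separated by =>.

E => D   [E → D]
D => D/X   [D → D / X]
D/X => X/X   [D → X]
X/X => (E)/X   [X → ( E )]
(E)/X => (D)/X   [E → D]
(D)/X => (D/X)/X   [D → D / X]
(D/X)/X => (D/X/X)/X   [D → D / X]
(D/X/X)/X => (X/X/X)/X   [D → X]
(X/X/X)/X => (a/X/X)/X   [X → a]
(a/X/X)/X => (a/a/X)/X   [X → a]
(a/a/X)/X => (a/a/a)/X   [X → a]
(a/a/a)/X => (a/a/a)/a   [X → a]

E => D => D/X => X/X => (E)/X => (D)/X => (D/X)/X => (D/X/X)/X => (X/X/X)/X => (a/X/X)/X => (a/a/X)/X => (a/a/a)/X => (a/a/a)/a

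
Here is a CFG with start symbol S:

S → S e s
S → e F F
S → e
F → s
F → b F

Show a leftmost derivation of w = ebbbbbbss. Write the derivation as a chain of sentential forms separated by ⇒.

S⇒eFF⇒ebFF⇒ebbFF⇒ebbbFF⇒ebbbbFF⇒ebbbbbFF⇒ebbbbbbFF⇒ebbbbbbsF⇒ebbbbbbss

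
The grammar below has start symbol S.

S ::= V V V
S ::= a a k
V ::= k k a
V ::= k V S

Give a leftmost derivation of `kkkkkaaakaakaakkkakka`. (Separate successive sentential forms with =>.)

S=>VVV=>kVSVV=>kkVSSVV=>kkkVSSSVV=>kkkkkaSSSVV=>kkkkkaaakSSVV=>kkkkkaaakaakSVV=>kkkkkaaakaakaakVV=>kkkkkaaakaakaakkkaV=>kkkkkaaakaakaakkkakka

S => VVV   [S ::= V V V]
VVV => kVSVV   [V ::= k V S]
kVSVV => kkVSSVV   [V ::= k V S]
kkVSSVV => kkkVSSSVV   [V ::= k V S]
kkkVSSSVV => kkkkkaSSSVV   [V ::= k k a]
kkkkkaSSSVV => kkkkkaaakSSVV   [S ::= a a k]
kkkkkaaakSSVV => kkkkkaaakaakSVV   [S ::= a a k]
kkkkkaaakaakSVV => kkkkkaaakaakaakVV   [S ::= a a k]
kkkkkaaakaakaakVV => kkkkkaaakaakaakkkaV   [V ::= k k a]
kkkkkaaakaakaakkkaV => kkkkkaaakaakaakkkakka   [V ::= k k a]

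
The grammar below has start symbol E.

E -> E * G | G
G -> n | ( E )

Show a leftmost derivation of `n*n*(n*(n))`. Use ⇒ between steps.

E ⇒ E*G ⇒ E*G*G ⇒ G*G*G ⇒ n*G*G ⇒ n*n*G ⇒ n*n*(E) ⇒ n*n*(E*G) ⇒ n*n*(G*G) ⇒ n*n*(n*G) ⇒ n*n*(n*(E)) ⇒ n*n*(n*(G)) ⇒ n*n*(n*(n))

E ⇒ E*G   [E -> E * G]
E*G ⇒ E*G*G   [E -> E * G]
E*G*G ⇒ G*G*G   [E -> G]
G*G*G ⇒ n*G*G   [G -> n]
n*G*G ⇒ n*n*G   [G -> n]
n*n*G ⇒ n*n*(E)   [G -> ( E )]
n*n*(E) ⇒ n*n*(E*G)   [E -> E * G]
n*n*(E*G) ⇒ n*n*(G*G)   [E -> G]
n*n*(G*G) ⇒ n*n*(n*G)   [G -> n]
n*n*(n*G) ⇒ n*n*(n*(E))   [G -> ( E )]
n*n*(n*(E)) ⇒ n*n*(n*(G))   [E -> G]
n*n*(n*(G)) ⇒ n*n*(n*(n))   [G -> n]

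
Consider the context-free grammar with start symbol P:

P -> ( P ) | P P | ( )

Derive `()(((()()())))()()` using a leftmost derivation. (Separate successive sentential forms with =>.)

P => PP   [P -> P P]
PP => PPP   [P -> P P]
PPP => ()PP   [P -> ( )]
()PP => ()PPP   [P -> P P]
()PPP => ()(P)PP   [P -> ( P )]
()(P)PP => ()((P))PP   [P -> ( P )]
()((P))PP => ()(((P)))PP   [P -> ( P )]
()(((P)))PP => ()(((PP)))PP   [P -> P P]
()(((PP)))PP => ()(((PPP)))PP   [P -> P P]
()(((PPP)))PP => ()(((()PP)))PP   [P -> ( )]
()(((()PP)))PP => ()(((()()P)))PP   [P -> ( )]
()(((()()P)))PP => ()(((()()())))PP   [P -> ( )]
()(((()()())))PP => ()(((()()())))()P   [P -> ( )]
()(((()()())))()P => ()(((()()())))()()   [P -> ( )]

P => PP => PPP => ()PP => ()PPP => ()(P)PP => ()((P))PP => ()(((P)))PP => ()(((PP)))PP => ()(((PPP)))PP => ()(((()PP)))PP => ()(((()()P)))PP => ()(((()()())))PP => ()(((()()())))()P => ()(((()()())))()()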